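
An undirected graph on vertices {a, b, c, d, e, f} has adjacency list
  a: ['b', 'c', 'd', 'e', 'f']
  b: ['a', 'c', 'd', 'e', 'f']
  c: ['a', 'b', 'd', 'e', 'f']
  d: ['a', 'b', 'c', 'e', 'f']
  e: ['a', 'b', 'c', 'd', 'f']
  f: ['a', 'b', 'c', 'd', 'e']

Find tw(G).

A width-5 tree decomposition is:
Bags: B1 = {a, b, c, d, e, f}
Tree: (single bag)
A single bag containing all 6 vertices is trivially a valid decomposition of width 5. On the other hand G contains the 6-clique {a, b, c, d, e, f}. A clique must lie in a single bag of any decomposition, so no decomposition can have width below 5. The upper and lower bounds meet at 5, so that is the treewidth.

5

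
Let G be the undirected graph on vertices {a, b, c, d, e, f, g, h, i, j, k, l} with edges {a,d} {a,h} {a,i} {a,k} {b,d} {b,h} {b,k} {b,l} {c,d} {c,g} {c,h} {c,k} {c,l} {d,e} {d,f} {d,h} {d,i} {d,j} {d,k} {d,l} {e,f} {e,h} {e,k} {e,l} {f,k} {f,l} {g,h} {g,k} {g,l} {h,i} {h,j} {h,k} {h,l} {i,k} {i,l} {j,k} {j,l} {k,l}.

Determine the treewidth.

A width-4 tree decomposition is:
Bags: B1 = {c, d, h, k, l}  B2 = {d, e, h, k, l}  B3 = {d, h, i, k, l}  B4 = {a, d, h, i, k}  B5 = {b, d, h, k, l}  B6 = {c, g, h, k, l}  B7 = {d, e, f, k, l}  B8 = {d, h, j, k, l}
Tree: B1–B2, B2–B3, B3–B4, B1–B5, B1–B6, B2–B7, B3–B8
Every bag has size at most 5, so the width is 5 − 1 = 4 and tw(G) ≤ 4. On the other hand G contains the 5-clique {a, d, h, i, k}. A clique must lie in a single bag of any decomposition, so no decomposition can have width below 4. Hence tw(G) = 4 exactly.

4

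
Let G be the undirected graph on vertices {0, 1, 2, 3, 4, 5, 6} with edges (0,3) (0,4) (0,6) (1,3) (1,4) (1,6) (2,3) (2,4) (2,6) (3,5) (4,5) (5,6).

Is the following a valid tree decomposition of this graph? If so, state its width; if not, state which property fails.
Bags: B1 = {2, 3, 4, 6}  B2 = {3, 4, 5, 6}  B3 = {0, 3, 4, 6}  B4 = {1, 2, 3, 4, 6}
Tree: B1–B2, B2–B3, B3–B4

No — bags containing vertex 2 are not connected in the tree.

A tree decomposition must satisfy three properties: every vertex lies in some bag; for every edge, both endpoints lie together in some bag; and for every vertex, the bags containing it form a connected subtree. Here bags containing vertex 2 are not connected in the tree, so the decomposition is invalid.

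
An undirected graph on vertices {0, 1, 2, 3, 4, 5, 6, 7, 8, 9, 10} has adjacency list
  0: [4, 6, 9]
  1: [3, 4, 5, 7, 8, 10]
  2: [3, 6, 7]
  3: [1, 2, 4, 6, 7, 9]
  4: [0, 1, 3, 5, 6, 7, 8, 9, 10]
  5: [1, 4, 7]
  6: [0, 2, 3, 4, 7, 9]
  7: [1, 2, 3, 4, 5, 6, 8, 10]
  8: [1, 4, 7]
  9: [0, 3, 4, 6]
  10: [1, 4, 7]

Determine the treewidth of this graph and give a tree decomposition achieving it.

Treewidth 3.
Bags: B1 = {3, 4, 6, 9}  B2 = {3, 4, 6, 7}  B3 = {1, 3, 4, 7}  B4 = {1, 4, 7, 10}  B5 = {0, 4, 6, 9}  B6 = {1, 4, 5, 7}  B7 = {2, 3, 6, 7}  B8 = {1, 4, 7, 8}
Tree: B1–B2, B2–B3, B3–B4, B1–B5, B4–B6, B2–B7, B3–B8

Every bag has size at most 4, so the width is 4 − 1 = 3 and tw(G) ≤ 3. On the other hand G contains the 4-clique {2, 3, 6, 7}. A clique must lie in a single bag of any decomposition, so no decomposition can have width below 3. The upper and lower bounds meet at 3, so that is the treewidth.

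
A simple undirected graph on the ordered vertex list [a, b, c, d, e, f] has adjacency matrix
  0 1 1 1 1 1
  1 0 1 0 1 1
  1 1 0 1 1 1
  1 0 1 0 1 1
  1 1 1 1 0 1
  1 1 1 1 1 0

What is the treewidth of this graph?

4

A width-4 tree decomposition is:
Bags: B1 = {a, b, c, e, f}  B2 = {a, c, d, e, f}
Tree: B1–B2
Every bag has size at most 5, so the width is 5 − 1 = 4 and tw(G) ≤ 4. Conversely, {a, c, d, e, f} is a clique of size 5, and the vertices of any clique must share a bag in every tree decomposition; so some bag has ≥ 5 vertices and tw(G) ≥ 4. The upper and lower bounds meet at 4, so that is the treewidth.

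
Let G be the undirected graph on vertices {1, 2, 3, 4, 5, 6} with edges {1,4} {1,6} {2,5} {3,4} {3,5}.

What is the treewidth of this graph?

A width-1 tree decomposition is:
Bags: B1 = {2, 5}  B2 = {3, 5}  B3 = {3, 4}  B4 = {1, 4}  B5 = {1, 6}
Tree: B1–B2, B2–B3, B3–B4, B4–B5
Every bag has size at most 2, so the width is 2 − 1 = 1 and tw(G) ≤ 1. Since G has at least one edge (e.g. 2–5), it is not an edgeless graph, so tw(G) ≥ 1. Therefore the treewidth is 1.

1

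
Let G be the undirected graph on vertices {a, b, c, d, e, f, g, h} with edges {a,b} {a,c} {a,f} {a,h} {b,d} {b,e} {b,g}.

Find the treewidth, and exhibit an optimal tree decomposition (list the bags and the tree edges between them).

Treewidth 1.
One such decomposition:
Bags: B1 = {a, b}  B2 = {b, d}  B3 = {b, e}  B4 = {a, f}  B5 = {b, g}  B6 = {a, c}  B7 = {a, h}
Tree: B1–B2, B2–B3, B1–B4, B2–B5, B1–B6, B6–B7

The largest bag has 2 vertices, giving width 1; this decomposition certifies tw(G) ≤ 1. Since G has at least one edge (e.g. b–a), it is not an edgeless graph, so tw(G) ≥ 1. Therefore the treewidth is 1.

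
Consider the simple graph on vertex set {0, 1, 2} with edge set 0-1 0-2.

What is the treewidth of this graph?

1

A width-1 tree decomposition is:
Bags: B1 = {0, 1}  B2 = {0, 2}
Tree: B1–B2
Each bag holds 2 vertices, so the decomposition has width 1, which upper-bounds the treewidth. G has an edge, so its treewidth is at least 1. The upper and lower bounds meet at 1, so that is the treewidth.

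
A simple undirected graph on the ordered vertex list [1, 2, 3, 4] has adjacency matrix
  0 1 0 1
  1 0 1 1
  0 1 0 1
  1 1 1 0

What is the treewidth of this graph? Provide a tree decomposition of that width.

Every bag has size at most 3, so the width is 3 − 1 = 2 and tw(G) ≤ 2. For the lower bound, the 3 vertices {1, 2, 4} are pairwise adjacent, and any tree decomposition puts a clique entirely inside one bag — forcing width ≥ 2. Therefore the treewidth is 2.

Treewidth 2.
One optimal decomposition is:
Bags: B1 = {1, 2, 4}  B2 = {2, 3, 4}
Tree: B1–B2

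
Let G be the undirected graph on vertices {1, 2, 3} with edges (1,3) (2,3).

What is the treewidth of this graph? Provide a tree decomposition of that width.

The largest bag has 2 vertices, giving width 1; this decomposition certifies tw(G) ≤ 1. Any graph with an edge has treewidth ≥ 1, and G has the edge 3–1. Combining the bounds, tw(G) = 1.

Treewidth 1.
One optimal decomposition is:
Bags: B1 = {1, 3}  B2 = {2, 3}
Tree: B1–B2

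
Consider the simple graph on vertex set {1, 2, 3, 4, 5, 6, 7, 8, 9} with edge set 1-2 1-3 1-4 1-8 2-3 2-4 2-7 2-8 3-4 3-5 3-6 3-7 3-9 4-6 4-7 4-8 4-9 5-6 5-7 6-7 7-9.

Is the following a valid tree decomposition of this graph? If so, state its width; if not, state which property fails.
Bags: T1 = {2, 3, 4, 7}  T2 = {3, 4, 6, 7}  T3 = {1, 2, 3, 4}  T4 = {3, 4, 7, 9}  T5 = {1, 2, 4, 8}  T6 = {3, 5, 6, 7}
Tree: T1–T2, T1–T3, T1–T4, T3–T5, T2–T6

Checking the three conditions: (i) the bags cover all of {1, 2, 3, 4, 5, 6, 7, 8, 9}; (ii) for each edge, some bag contains both endpoints; (iii) the bags containing any fixed vertex form a subtree. All hold, so the decomposition is valid with width 4 − 1 = 3.

Yes; width 3.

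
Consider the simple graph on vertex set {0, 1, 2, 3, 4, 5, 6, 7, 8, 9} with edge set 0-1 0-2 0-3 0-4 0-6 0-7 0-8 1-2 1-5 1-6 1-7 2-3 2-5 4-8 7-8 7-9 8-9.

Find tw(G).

2

A width-2 tree decomposition is:
Bags: B1 = {0, 1, 7}  B2 = {0, 1, 2}  B3 = {0, 7, 8}  B4 = {0, 4, 8}  B5 = {7, 8, 9}  B6 = {0, 1, 6}  B7 = {1, 2, 5}  B8 = {0, 2, 3}
Tree: B1–B2, B1–B3, B3–B4, B3–B5, B2–B6, B2–B7, B2–B8
The largest bag has 3 vertices, giving width 2; this decomposition certifies tw(G) ≤ 2. For the lower bound, the 3 vertices {0, 4, 8} are pairwise adjacent, and any tree decomposition puts a clique entirely inside one bag — forcing width ≥ 2. Combining the bounds, tw(G) = 2.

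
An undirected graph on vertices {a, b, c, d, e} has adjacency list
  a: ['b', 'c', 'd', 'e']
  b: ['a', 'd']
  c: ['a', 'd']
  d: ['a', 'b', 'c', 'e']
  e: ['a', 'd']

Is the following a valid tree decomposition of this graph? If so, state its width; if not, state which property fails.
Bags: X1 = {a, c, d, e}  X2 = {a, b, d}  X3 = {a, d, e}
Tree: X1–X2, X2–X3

No — bags containing vertex e are not connected in the tree.

A tree decomposition must satisfy three properties: every vertex lies in some bag; for every edge, both endpoints lie together in some bag; and for every vertex, the bags containing it form a connected subtree. Here bags containing vertex e are not connected in the tree, so the decomposition is invalid.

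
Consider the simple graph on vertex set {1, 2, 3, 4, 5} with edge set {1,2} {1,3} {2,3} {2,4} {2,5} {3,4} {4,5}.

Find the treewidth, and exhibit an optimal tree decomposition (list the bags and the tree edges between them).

Every bag has size at most 3, so the width is 3 − 1 = 2 and tw(G) ≤ 2. Conversely, {1, 2, 3} is a clique of size 3, and the vertices of any clique must share a bag in every tree decomposition; so some bag has ≥ 3 vertices and tw(G) ≥ 2. The upper and lower bounds meet at 2, so that is the treewidth.

Treewidth 2.
Bags: B1 = {2, 3, 4}  B2 = {1, 2, 3}  B3 = {2, 4, 5}
Tree: B1–B2, B1–B3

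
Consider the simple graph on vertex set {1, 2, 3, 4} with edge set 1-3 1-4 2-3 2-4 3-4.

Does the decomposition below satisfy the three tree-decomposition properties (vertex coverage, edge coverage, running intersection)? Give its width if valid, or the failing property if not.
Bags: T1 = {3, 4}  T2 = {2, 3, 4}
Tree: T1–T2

No — vertex 1 appears in no bag.

A tree decomposition must satisfy three properties: every vertex lies in some bag; for every edge, both endpoints lie together in some bag; and for every vertex, the bags containing it form a connected subtree. Here vertex 1 appears in no bag, so the decomposition is invalid.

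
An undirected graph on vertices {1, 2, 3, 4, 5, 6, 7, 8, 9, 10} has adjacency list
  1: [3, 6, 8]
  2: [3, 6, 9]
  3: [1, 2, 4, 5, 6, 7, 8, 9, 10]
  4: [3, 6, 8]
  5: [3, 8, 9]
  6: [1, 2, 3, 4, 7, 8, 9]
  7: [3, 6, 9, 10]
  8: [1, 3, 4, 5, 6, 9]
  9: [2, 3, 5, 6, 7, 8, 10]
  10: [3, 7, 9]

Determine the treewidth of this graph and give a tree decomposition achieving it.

Each bag holds 4 vertices, so the decomposition has width 3, which upper-bounds the treewidth. For the lower bound, the 4 vertices {3, 7, 9, 10} are pairwise adjacent, and any tree decomposition puts a clique entirely inside one bag — forcing width ≥ 3. Combining the bounds, tw(G) = 3.

Treewidth 3.
One optimal decomposition is:
Bags: B1 = {3, 6, 8, 9}  B2 = {3, 4, 6, 8}  B3 = {1, 3, 6, 8}  B4 = {3, 5, 8, 9}  B5 = {3, 6, 7, 9}  B6 = {3, 7, 9, 10}  B7 = {2, 3, 6, 9}
Tree: B1–B2, B1–B3, B1–B4, B1–B5, B5–B6, B5–B7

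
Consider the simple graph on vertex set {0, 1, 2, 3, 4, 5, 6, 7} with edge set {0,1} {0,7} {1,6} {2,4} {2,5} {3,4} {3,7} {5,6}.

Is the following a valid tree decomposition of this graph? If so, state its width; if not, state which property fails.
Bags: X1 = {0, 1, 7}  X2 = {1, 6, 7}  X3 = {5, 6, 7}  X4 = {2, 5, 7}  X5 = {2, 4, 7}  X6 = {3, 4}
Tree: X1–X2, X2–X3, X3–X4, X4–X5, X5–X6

A tree decomposition must satisfy three properties: every vertex lies in some bag; for every edge, both endpoints lie together in some bag; and for every vertex, the bags containing it form a connected subtree. Here edge (7,3) lies in no bag, so the decomposition is invalid.

No — edge (7,3) lies in no bag.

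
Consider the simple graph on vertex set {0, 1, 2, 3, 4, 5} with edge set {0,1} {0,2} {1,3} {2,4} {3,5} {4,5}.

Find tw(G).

A width-2 tree decomposition is:
Bags: B1 = {1, 3, 5}  B2 = {1, 4, 5}  B3 = {1, 2, 4}  B4 = {0, 1, 2}
Tree: B1–B2, B2–B3, B3–B4
The largest bag has 3 vertices, giving width 2; this decomposition certifies tw(G) ≤ 2. The edges 1–3–5–4–2–0–1 form a cycle, so G is not a tree and its treewidth is at least 2. Therefore the treewidth is 2.

2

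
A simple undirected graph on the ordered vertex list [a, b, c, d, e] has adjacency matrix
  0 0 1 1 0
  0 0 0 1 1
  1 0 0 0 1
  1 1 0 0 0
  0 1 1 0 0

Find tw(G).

2

A width-2 tree decomposition is:
Bags: B1 = {a, c, d}  B2 = {c, d, e}  B3 = {b, d, e}
Tree: B1–B2, B2–B3
Every bag has size at most 3, so the width is 3 − 1 = 2 and tw(G) ≤ 2. For the lower bound, G contains the cycle d–a–c–e–b–d, so G is not a forest; only forests have treewidth ≤ 1, hence tw(G) ≥ 2. Therefore the treewidth is 2.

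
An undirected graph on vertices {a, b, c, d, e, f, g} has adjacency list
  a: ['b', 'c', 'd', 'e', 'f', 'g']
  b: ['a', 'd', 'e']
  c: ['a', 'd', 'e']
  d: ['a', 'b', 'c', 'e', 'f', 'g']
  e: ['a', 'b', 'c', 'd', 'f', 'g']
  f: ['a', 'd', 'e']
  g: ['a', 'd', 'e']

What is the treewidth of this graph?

A width-3 tree decomposition is:
Bags: B1 = {a, d, e, f}  B2 = {a, c, d, e}  B3 = {a, b, d, e}  B4 = {a, d, e, g}
Tree: B1–B2, B1–B3, B2–B4
Every bag has size at most 4, so the width is 4 − 1 = 3 and tw(G) ≤ 3. On the other hand G contains the 4-clique {a, d, e, g}. A clique must lie in a single bag of any decomposition, so no decomposition can have width below 3. Hence tw(G) = 3 exactly.

3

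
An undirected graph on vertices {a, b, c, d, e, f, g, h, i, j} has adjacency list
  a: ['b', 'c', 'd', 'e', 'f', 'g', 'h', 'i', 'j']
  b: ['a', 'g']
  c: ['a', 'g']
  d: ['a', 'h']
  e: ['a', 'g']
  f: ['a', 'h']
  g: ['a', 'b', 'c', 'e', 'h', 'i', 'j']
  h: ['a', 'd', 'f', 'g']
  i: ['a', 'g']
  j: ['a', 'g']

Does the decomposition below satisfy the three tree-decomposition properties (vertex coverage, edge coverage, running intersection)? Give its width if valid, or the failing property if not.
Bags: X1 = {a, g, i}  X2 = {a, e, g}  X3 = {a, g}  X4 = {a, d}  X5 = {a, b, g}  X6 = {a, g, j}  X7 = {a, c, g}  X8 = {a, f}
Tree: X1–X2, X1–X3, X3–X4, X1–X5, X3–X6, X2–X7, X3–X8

No — vertex h appears in no bag.

A tree decomposition must satisfy three properties: every vertex lies in some bag; for every edge, both endpoints lie together in some bag; and for every vertex, the bags containing it form a connected subtree. Here vertex h appears in no bag, so the decomposition is invalid.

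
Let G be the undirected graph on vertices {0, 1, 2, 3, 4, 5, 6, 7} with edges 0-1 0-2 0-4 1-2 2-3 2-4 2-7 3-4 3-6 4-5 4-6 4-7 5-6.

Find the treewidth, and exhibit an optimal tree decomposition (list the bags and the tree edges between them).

Every bag has size at most 3, so the width is 3 − 1 = 2 and tw(G) ≤ 2. Conversely, {0, 1, 2} is a clique of size 3, and the vertices of any clique must share a bag in every tree decomposition; so some bag has ≥ 3 vertices and tw(G) ≥ 2. The upper and lower bounds meet at 2, so that is the treewidth.

Treewidth 2.
One optimal decomposition is:
Bags: B1 = {0, 2, 4}  B2 = {0, 1, 2}  B3 = {2, 4, 7}  B4 = {2, 3, 4}  B5 = {3, 4, 6}  B6 = {4, 5, 6}
Tree: B1–B2, B1–B3, B3–B4, B4–B5, B5–B6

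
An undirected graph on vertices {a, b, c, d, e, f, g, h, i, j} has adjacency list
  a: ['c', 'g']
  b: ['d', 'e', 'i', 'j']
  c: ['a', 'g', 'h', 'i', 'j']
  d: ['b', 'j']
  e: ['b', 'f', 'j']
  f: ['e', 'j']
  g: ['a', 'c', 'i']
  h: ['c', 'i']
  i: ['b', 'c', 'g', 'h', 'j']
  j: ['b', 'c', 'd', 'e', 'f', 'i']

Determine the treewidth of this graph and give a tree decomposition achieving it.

Each bag holds 3 vertices, so the decomposition has width 2, which upper-bounds the treewidth. On the other hand G contains the 3-clique {a, c, g}. A clique must lie in a single bag of any decomposition, so no decomposition can have width below 2. Combining the bounds, tw(G) = 2.

Treewidth 2.
One such decomposition:
Bags: B1 = {b, i, j}  B2 = {c, i, j}  B3 = {b, e, j}  B4 = {c, g, i}  B5 = {a, c, g}  B6 = {b, d, j}  B7 = {e, f, j}  B8 = {c, h, i}
Tree: B1–B2, B1–B3, B2–B4, B4–B5, B3–B6, B3–B7, B4–B8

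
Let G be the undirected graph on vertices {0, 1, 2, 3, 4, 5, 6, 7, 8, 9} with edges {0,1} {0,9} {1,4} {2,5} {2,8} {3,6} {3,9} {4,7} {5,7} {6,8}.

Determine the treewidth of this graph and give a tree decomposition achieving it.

Every bag has size at most 3, so the width is 3 − 1 = 2 and tw(G) ≤ 2. The edges 0–1–4–7–5–2–8–6–3–9–0 form a cycle, so G is not a tree and its treewidth is at least 2. Hence tw(G) = 2 exactly.

Treewidth 2.
One such decomposition:
Bags: B1 = {0, 1, 4}  B2 = {0, 4, 7}  B3 = {0, 5, 7}  B4 = {0, 2, 5}  B5 = {0, 2, 8}  B6 = {0, 6, 8}  B7 = {0, 3, 6}  B8 = {0, 3, 9}
Tree: B1–B2, B2–B3, B3–B4, B4–B5, B5–B6, B6–B7, B7–B8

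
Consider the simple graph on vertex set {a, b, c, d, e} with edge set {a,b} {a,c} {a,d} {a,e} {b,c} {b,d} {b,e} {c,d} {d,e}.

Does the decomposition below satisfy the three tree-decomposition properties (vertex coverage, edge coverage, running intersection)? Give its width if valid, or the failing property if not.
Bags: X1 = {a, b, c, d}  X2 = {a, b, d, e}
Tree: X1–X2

Yes; width 3.

Checking the three conditions: (i) the bags cover all of {a, b, c, d, e}; (ii) for each edge, some bag contains both endpoints; (iii) the bags containing any fixed vertex form a subtree. All hold, so the decomposition is valid with width 4 − 1 = 3.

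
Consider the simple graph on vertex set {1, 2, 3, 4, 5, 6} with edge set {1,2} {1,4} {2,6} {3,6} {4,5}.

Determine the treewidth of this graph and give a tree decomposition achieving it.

Treewidth 1.
One such decomposition:
Bags: B1 = {4, 5}  B2 = {1, 4}  B3 = {1, 2}  B4 = {2, 6}  B5 = {3, 6}
Tree: B1–B2, B2–B3, B3–B4, B4–B5

Each bag holds 2 vertices, so the decomposition has width 1, which upper-bounds the treewidth. Any graph with an edge has treewidth ≥ 1, and G has the edge 5–4. The upper and lower bounds meet at 1, so that is the treewidth.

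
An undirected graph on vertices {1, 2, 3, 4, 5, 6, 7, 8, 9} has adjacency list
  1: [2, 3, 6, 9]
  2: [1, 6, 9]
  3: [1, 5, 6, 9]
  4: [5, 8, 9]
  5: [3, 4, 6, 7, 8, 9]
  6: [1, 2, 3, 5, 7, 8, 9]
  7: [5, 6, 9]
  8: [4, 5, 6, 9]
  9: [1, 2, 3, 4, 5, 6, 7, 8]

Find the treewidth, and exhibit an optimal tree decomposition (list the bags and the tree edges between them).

Each bag holds 4 vertices, so the decomposition has width 3, which upper-bounds the treewidth. On the other hand G contains the 4-clique {4, 5, 8, 9}. A clique must lie in a single bag of any decomposition, so no decomposition can have width below 3. Combining the bounds, tw(G) = 3.

Treewidth 3.
One such decomposition:
Bags: B1 = {3, 5, 6, 9}  B2 = {5, 6, 7, 9}  B3 = {1, 3, 6, 9}  B4 = {5, 6, 8, 9}  B5 = {1, 2, 6, 9}  B6 = {4, 5, 8, 9}
Tree: B1–B2, B1–B3, B1–B4, B3–B5, B4–B6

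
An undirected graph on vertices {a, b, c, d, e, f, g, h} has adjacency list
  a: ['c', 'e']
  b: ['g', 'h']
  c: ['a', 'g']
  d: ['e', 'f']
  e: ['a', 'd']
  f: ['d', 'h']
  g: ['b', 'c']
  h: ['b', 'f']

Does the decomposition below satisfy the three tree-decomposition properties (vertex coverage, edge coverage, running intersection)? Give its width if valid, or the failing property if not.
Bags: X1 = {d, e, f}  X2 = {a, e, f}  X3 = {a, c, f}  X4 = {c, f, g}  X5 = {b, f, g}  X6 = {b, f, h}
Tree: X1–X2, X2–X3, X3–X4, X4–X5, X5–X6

Yes; width 2.

Vertex coverage: the bags together contain {a, b, c, d, e, f, g, h}, the full vertex set. Edge coverage: each edge of G has both endpoints in at least one bag. Running intersection: for every vertex, the bags containing it form a connected subtree. All three properties hold, so this is a valid tree decomposition of width max|bag| − 1 = 2, and hence tw(G) ≤ 2.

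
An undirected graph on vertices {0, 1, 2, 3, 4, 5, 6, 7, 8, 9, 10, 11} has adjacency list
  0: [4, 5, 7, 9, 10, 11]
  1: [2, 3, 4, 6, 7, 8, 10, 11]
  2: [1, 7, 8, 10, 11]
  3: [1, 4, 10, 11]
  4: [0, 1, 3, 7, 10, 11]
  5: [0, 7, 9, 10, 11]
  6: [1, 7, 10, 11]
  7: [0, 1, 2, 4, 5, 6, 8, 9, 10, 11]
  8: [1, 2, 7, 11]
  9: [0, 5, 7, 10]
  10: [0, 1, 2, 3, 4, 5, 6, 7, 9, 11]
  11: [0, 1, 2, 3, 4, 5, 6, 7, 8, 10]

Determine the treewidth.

A width-4 tree decomposition is:
Bags: B1 = {0, 5, 7, 10, 11}  B2 = {0, 4, 7, 10, 11}  B3 = {1, 4, 7, 10, 11}  B4 = {1, 2, 7, 10, 11}  B5 = {1, 2, 7, 8, 11}  B6 = {1, 6, 7, 10, 11}  B7 = {0, 5, 7, 9, 10}  B8 = {1, 3, 4, 10, 11}
Tree: B1–B2, B2–B3, B3–B4, B4–B5, B3–B6, B1–B7, B3–B8
The largest bag has 5 vertices, giving width 4; this decomposition certifies tw(G) ≤ 4. For the lower bound, the 5 vertices {1, 3, 4, 10, 11} are pairwise adjacent, and any tree decomposition puts a clique entirely inside one bag — forcing width ≥ 4. Hence tw(G) = 4 exactly.

4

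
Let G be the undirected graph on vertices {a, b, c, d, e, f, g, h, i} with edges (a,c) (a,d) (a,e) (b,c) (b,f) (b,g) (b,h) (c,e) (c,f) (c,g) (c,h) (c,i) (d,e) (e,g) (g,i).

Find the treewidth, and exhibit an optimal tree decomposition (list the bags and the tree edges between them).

The largest bag has 3 vertices, giving width 2; this decomposition certifies tw(G) ≤ 2. On the other hand G contains the 3-clique {a, d, e}. A clique must lie in a single bag of any decomposition, so no decomposition can have width below 2. The upper and lower bounds meet at 2, so that is the treewidth.

Treewidth 2.
Bags: B1 = {b, c, g}  B2 = {c, e, g}  B3 = {a, c, e}  B4 = {b, c, h}  B5 = {c, g, i}  B6 = {a, d, e}  B7 = {b, c, f}
Tree: B1–B2, B2–B3, B1–B4, B2–B5, B3–B6, B1–B7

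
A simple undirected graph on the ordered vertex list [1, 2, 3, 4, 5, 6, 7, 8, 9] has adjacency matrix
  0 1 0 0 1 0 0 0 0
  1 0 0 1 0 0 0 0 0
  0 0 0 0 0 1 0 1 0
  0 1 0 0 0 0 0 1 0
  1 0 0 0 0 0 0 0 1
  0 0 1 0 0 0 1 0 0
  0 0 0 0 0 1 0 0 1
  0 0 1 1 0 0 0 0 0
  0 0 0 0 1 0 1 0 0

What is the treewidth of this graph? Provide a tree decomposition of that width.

The largest bag has 3 vertices, giving width 2; this decomposition certifies tw(G) ≤ 2. For the lower bound, G contains the cycle 1–2–4–8–3–6–7–9–5–1, so G is not a forest; only forests have treewidth ≤ 1, hence tw(G) ≥ 2. Therefore the treewidth is 2.

Treewidth 2.
One optimal decomposition is:
Bags: B1 = {1, 2, 4}  B2 = {1, 4, 8}  B3 = {1, 3, 8}  B4 = {1, 3, 6}  B5 = {1, 6, 7}  B6 = {1, 7, 9}  B7 = {1, 5, 9}
Tree: B1–B2, B2–B3, B3–B4, B4–B5, B5–B6, B6–B7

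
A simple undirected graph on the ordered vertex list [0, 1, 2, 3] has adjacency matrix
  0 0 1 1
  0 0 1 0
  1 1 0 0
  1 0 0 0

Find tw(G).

1

A width-1 tree decomposition is:
Bags: B1 = {0, 2}  B2 = {1, 2}  B3 = {0, 3}
Tree: B1–B2, B1–B3
Every bag has size at most 2, so the width is 2 − 1 = 1 and tw(G) ≤ 1. Any graph with an edge has treewidth ≥ 1, and G has the edge 0–2. Combining the bounds, tw(G) = 1.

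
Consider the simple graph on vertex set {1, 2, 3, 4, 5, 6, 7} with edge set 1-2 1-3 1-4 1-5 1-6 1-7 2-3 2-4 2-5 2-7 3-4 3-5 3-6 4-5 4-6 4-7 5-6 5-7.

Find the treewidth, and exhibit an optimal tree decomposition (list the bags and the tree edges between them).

Every bag has size at most 5, so the width is 5 − 1 = 4 and tw(G) ≤ 4. On the other hand G contains the 5-clique {1, 2, 3, 4, 5}. A clique must lie in a single bag of any decomposition, so no decomposition can have width below 4. The upper and lower bounds meet at 4, so that is the treewidth.

Treewidth 4.
One optimal decomposition is:
Bags: B1 = {1, 3, 4, 5, 6}  B2 = {1, 2, 3, 4, 5}  B3 = {1, 2, 4, 5, 7}
Tree: B1–B2, B2–B3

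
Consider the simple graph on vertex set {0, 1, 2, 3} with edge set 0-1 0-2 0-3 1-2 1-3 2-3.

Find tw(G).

A width-3 tree decomposition is:
Bags: B1 = {0, 1, 2, 3}
Tree: (single bag)
A single bag containing all 4 vertices is trivially a valid decomposition of width 3. For the lower bound, the 4 vertices {0, 1, 2, 3} are pairwise adjacent, and any tree decomposition puts a clique entirely inside one bag — forcing width ≥ 3. Therefore the treewidth is 3.

3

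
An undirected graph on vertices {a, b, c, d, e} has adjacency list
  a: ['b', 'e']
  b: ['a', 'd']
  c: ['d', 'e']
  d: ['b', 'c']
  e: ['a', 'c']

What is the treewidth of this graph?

A width-2 tree decomposition is:
Bags: B1 = {a, b, e}  B2 = {b, c, e}  B3 = {b, c, d}
Tree: B1–B2, B2–B3
Every bag has size at most 3, so the width is 3 − 1 = 2 and tw(G) ≤ 2. The edges b–a–e–c–d–b form a cycle, so G is not a tree and its treewidth is at least 2. Hence tw(G) = 2 exactly.

2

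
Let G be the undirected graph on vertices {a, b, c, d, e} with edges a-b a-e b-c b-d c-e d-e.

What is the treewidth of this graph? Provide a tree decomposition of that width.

Treewidth 2.
Bags: B1 = {b, c, e}  B2 = {a, b, e}  B3 = {b, d, e}
Tree: B1–B2, B2–B3

The largest bag has 3 vertices, giving width 2; this decomposition certifies tw(G) ≤ 2. Since c–e–a–b–c is a cycle in G, G is not acyclic. Forests are exactly the graphs of treewidth ≤ 1, so tw(G) ≥ 2. Hence tw(G) = 2 exactly.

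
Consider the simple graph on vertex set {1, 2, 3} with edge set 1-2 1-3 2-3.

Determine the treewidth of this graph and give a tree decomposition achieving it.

With just one bag of size 3, the width is 3 − 1 = 2, so tw(G) ≤ 2. On the other hand G contains the 3-clique {1, 2, 3}. A clique must lie in a single bag of any decomposition, so no decomposition can have width below 2. Therefore the treewidth is 2.

Treewidth 2.
Bags: B1 = {1, 2, 3}
Tree: (single bag)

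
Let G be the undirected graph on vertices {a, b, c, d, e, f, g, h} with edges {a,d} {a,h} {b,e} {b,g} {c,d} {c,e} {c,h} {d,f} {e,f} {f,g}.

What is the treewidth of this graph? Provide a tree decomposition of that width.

The largest bag has 3 vertices, giving width 2; this decomposition certifies tw(G) ≤ 2. For the lower bound, G contains the cycle h–a–d–c–h, so G is not a forest; only forests have treewidth ≤ 1, hence tw(G) ≥ 2. Combining the bounds, tw(G) = 2.

Treewidth 2.
One such decomposition:
Bags: B1 = {a, c, h}  B2 = {a, c, d}  B3 = {c, d, e}  B4 = {d, e, f}  B5 = {b, e, f}  B6 = {b, f, g}
Tree: B1–B2, B2–B3, B3–B4, B4–B5, B5–B6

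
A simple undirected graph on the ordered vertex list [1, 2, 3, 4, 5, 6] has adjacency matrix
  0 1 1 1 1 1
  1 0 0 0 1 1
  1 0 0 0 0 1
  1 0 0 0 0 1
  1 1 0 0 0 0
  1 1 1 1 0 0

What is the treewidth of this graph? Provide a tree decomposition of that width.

Every bag has size at most 3, so the width is 3 − 1 = 2 and tw(G) ≤ 2. For the lower bound, the 3 vertices {1, 2, 5} are pairwise adjacent, and any tree decomposition puts a clique entirely inside one bag — forcing width ≥ 2. Therefore the treewidth is 2.

Treewidth 2.
One such decomposition:
Bags: B1 = {1, 4, 6}  B2 = {1, 3, 6}  B3 = {1, 2, 6}  B4 = {1, 2, 5}
Tree: B1–B2, B2–B3, B3–B4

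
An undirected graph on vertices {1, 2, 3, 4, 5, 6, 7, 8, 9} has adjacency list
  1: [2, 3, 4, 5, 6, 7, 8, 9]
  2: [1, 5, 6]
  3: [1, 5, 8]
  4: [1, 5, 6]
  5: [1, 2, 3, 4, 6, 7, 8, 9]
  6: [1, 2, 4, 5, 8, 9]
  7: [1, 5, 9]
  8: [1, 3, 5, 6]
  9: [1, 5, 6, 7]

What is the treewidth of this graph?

3

A width-3 tree decomposition is:
Bags: B1 = {1, 4, 5, 6}  B2 = {1, 5, 6, 8}  B3 = {1, 2, 5, 6}  B4 = {1, 5, 6, 9}  B5 = {1, 5, 7, 9}  B6 = {1, 3, 5, 8}
Tree: B1–B2, B2–B3, B1–B4, B4–B5, B2–B6
Each bag holds 4 vertices, so the decomposition has width 3, which upper-bounds the treewidth. For the lower bound, the 4 vertices {1, 3, 5, 8} are pairwise adjacent, and any tree decomposition puts a clique entirely inside one bag — forcing width ≥ 3. The upper and lower bounds meet at 3, so that is the treewidth.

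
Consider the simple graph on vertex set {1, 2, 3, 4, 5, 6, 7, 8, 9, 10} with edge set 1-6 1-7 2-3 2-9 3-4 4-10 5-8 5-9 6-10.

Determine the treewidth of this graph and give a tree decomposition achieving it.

Treewidth 1.
Bags: B1 = {1, 7}  B2 = {1, 6}  B3 = {6, 10}  B4 = {4, 10}  B5 = {3, 4}  B6 = {2, 3}  B7 = {2, 9}  B8 = {5, 9}  B9 = {5, 8}
Tree: B1–B2, B2–B3, B3–B4, B4–B5, B5–B6, B6–B7, B7–B8, B8–B9

The largest bag has 2 vertices, giving width 1; this decomposition certifies tw(G) ≤ 1. Any graph with an edge has treewidth ≥ 1, and G has the edge 7–1. Therefore the treewidth is 1.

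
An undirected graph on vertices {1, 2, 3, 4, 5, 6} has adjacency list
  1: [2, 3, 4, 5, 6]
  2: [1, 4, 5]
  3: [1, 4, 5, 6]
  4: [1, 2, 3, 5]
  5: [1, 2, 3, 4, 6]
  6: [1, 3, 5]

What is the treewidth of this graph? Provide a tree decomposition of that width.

Every bag has size at most 4, so the width is 4 − 1 = 3 and tw(G) ≤ 3. On the other hand G contains the 4-clique {1, 2, 4, 5}. A clique must lie in a single bag of any decomposition, so no decomposition can have width below 3. Therefore the treewidth is 3.

Treewidth 3.
One such decomposition:
Bags: B1 = {1, 3, 4, 5}  B2 = {1, 3, 5, 6}  B3 = {1, 2, 4, 5}
Tree: B1–B2, B1–B3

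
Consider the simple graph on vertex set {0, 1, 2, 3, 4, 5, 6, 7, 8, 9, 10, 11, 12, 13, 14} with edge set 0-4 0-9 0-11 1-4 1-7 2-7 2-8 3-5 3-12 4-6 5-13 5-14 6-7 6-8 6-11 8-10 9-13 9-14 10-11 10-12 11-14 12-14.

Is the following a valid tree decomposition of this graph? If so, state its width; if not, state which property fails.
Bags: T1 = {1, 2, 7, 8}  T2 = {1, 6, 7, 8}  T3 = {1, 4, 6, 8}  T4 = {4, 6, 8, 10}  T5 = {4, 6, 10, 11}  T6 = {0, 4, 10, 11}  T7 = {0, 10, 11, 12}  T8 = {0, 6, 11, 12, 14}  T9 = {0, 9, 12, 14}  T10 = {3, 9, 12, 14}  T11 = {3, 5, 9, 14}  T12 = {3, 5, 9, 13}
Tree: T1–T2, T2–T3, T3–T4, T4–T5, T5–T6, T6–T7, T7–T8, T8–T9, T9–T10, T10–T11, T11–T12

A tree decomposition must satisfy three properties: every vertex lies in some bag; for every edge, both endpoints lie together in some bag; and for every vertex, the bags containing it form a connected subtree. Here bags containing vertex 6 are not connected in the tree, so the decomposition is invalid.

No — bags containing vertex 6 are not connected in the tree.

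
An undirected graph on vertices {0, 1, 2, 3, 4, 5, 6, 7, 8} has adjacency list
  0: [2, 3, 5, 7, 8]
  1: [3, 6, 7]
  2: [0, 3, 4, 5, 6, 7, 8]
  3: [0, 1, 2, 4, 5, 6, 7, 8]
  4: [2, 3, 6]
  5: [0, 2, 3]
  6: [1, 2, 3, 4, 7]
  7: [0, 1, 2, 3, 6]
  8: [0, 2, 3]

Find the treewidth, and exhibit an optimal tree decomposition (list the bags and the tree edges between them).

Each bag holds 4 vertices, so the decomposition has width 3, which upper-bounds the treewidth. For the lower bound, the 4 vertices {1, 3, 6, 7} are pairwise adjacent, and any tree decomposition puts a clique entirely inside one bag — forcing width ≥ 3. Combining the bounds, tw(G) = 3.

Treewidth 3.
One optimal decomposition is:
Bags: B1 = {0, 2, 3, 7}  B2 = {0, 2, 3, 8}  B3 = {2, 3, 6, 7}  B4 = {1, 3, 6, 7}  B5 = {0, 2, 3, 5}  B6 = {2, 3, 4, 6}
Tree: B1–B2, B1–B3, B3–B4, B2–B5, B3–B6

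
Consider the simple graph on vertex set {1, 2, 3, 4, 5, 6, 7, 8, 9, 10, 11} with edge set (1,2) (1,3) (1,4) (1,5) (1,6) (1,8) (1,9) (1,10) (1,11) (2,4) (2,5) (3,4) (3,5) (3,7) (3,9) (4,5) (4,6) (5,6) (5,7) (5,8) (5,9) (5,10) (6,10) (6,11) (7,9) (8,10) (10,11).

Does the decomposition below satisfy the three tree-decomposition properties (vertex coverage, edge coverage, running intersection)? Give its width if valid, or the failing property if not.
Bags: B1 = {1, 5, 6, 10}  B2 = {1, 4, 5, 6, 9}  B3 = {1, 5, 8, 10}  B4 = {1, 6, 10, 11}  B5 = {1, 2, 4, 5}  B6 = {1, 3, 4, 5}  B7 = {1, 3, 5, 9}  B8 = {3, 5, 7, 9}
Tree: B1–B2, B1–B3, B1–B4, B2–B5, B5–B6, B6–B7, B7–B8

A tree decomposition must satisfy three properties: every vertex lies in some bag; for every edge, both endpoints lie together in some bag; and for every vertex, the bags containing it form a connected subtree. Here bags containing vertex 9 are not connected in the tree, so the decomposition is invalid.

No — bags containing vertex 9 are not connected in the tree.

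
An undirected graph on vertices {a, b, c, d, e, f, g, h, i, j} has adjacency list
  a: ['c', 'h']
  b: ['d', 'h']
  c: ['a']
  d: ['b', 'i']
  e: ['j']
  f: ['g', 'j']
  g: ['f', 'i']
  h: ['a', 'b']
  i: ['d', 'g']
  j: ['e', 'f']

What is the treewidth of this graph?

1

A width-1 tree decomposition is:
Bags: B1 = {e, j}  B2 = {f, j}  B3 = {f, g}  B4 = {g, i}  B5 = {d, i}  B6 = {b, d}  B7 = {b, h}  B8 = {a, h}  B9 = {a, c}
Tree: B1–B2, B2–B3, B3–B4, B4–B5, B5–B6, B6–B7, B7–B8, B8–B9
Each bag holds 2 vertices, so the decomposition has width 1, which upper-bounds the treewidth. Any graph with an edge has treewidth ≥ 1, and G has the edge e–j. Therefore the treewidth is 1.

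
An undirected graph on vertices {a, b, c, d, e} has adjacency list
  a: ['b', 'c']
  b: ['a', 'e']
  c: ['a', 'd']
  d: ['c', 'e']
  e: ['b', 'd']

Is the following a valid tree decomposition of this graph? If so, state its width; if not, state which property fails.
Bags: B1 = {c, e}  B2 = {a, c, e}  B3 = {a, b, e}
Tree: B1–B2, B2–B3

No — vertex d appears in no bag.

A tree decomposition must satisfy three properties: every vertex lies in some bag; for every edge, both endpoints lie together in some bag; and for every vertex, the bags containing it form a connected subtree. Here vertex d appears in no bag, so the decomposition is invalid.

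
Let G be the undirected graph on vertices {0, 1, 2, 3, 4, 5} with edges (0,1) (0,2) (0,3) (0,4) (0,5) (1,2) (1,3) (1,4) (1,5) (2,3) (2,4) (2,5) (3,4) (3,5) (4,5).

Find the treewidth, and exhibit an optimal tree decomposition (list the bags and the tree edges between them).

A single bag containing all 6 vertices is trivially a valid decomposition of width 5. For the lower bound, the 6 vertices {0, 1, 2, 3, 4, 5} are pairwise adjacent, and any tree decomposition puts a clique entirely inside one bag — forcing width ≥ 5. The upper and lower bounds meet at 5, so that is the treewidth.

Treewidth 5.
Bags: B1 = {0, 1, 2, 3, 4, 5}
Tree: (single bag)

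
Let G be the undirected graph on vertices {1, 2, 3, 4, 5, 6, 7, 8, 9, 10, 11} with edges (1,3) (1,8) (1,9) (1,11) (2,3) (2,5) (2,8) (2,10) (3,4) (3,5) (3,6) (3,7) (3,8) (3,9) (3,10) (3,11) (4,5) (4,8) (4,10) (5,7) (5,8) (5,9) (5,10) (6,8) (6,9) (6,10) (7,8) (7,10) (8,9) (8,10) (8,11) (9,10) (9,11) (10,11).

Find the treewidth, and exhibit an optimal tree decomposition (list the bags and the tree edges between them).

Treewidth 4.
One such decomposition:
Bags: B1 = {3, 5, 8, 9, 10}  B2 = {3, 6, 8, 9, 10}  B3 = {3, 8, 9, 10, 11}  B4 = {3, 4, 5, 8, 10}  B5 = {2, 3, 5, 8, 10}  B6 = {3, 5, 7, 8, 10}  B7 = {1, 3, 8, 9, 11}
Tree: B1–B2, B2–B3, B1–B4, B4–B5, B4–B6, B3–B7

Every bag has size at most 5, so the width is 5 − 1 = 4 and tw(G) ≤ 4. For the lower bound, the 5 vertices {1, 3, 8, 9, 11} are pairwise adjacent, and any tree decomposition puts a clique entirely inside one bag — forcing width ≥ 4. Therefore the treewidth is 4.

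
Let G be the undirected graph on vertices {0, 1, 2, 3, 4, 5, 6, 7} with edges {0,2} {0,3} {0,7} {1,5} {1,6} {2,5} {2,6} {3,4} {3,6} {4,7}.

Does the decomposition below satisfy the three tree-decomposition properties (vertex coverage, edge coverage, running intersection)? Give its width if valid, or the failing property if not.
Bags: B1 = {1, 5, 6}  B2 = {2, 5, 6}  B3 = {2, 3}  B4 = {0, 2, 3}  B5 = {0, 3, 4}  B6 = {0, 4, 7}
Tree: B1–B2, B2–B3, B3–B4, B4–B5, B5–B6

No — edge (6,3) lies in no bag.

A tree decomposition must satisfy three properties: every vertex lies in some bag; for every edge, both endpoints lie together in some bag; and for every vertex, the bags containing it form a connected subtree. Here edge (6,3) lies in no bag, so the decomposition is invalid.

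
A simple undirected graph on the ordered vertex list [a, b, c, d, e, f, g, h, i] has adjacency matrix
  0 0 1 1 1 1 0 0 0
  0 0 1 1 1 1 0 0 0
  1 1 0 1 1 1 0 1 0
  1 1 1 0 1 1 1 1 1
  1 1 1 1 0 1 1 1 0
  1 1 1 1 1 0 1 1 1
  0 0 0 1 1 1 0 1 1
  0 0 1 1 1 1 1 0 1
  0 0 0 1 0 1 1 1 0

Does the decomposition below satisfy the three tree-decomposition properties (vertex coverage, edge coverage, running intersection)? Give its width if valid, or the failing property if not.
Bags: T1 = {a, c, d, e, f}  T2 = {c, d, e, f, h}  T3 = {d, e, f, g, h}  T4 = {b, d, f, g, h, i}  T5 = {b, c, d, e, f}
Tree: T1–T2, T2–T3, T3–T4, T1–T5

No — bags containing vertex b are not connected in the tree.

A tree decomposition must satisfy three properties: every vertex lies in some bag; for every edge, both endpoints lie together in some bag; and for every vertex, the bags containing it form a connected subtree. Here bags containing vertex b are not connected in the tree, so the decomposition is invalid.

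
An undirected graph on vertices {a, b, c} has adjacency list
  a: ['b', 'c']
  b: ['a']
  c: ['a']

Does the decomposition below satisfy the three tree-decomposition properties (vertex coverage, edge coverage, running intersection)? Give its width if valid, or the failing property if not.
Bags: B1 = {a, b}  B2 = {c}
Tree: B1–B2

A tree decomposition must satisfy three properties: every vertex lies in some bag; for every edge, both endpoints lie together in some bag; and for every vertex, the bags containing it form a connected subtree. Here edge (a,c) lies in no bag, so the decomposition is invalid.

No — edge (a,c) lies in no bag.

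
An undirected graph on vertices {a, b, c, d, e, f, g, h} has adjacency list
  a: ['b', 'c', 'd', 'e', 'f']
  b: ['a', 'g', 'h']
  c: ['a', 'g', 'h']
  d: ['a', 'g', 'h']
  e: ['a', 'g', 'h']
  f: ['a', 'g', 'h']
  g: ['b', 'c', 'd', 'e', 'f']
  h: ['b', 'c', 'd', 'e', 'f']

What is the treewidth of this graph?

A width-3 tree decomposition is:
Bags: B1 = {a, c, g, h}  B2 = {a, e, g, h}  B3 = {a, b, g, h}  B4 = {a, d, g, h}  B5 = {a, f, g, h}
Tree: B1–B2, B2–B3, B3–B4, B4–B5
Each bag holds 4 vertices, so the decomposition has width 3, which upper-bounds the treewidth. For the lower bound: the 4 vertex sets {a,c}, {e,g}, {h}, {b} are disjoint, each induces a connected subgraph, and every pair is joined by at least one edge of G. Contracting each set to a single vertex therefore yields K_{4} as a minor, and since treewidth is minor-monotone, tw(G) ≥ tw(K_{4}) = 3. Hence tw(G) = 3 exactly.

3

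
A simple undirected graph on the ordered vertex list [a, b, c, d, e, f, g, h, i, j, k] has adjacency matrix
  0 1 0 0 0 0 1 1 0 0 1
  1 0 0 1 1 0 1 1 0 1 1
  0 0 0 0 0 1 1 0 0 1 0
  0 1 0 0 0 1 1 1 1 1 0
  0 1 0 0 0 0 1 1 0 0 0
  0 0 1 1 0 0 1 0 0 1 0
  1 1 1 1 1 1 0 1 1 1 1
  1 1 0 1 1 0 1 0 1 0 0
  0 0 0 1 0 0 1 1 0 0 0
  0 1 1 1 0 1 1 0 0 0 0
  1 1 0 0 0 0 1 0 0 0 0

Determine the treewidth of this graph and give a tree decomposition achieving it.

The largest bag has 4 vertices, giving width 3; this decomposition certifies tw(G) ≤ 3. For the lower bound, the 4 vertices {c, f, g, j} are pairwise adjacent, and any tree decomposition puts a clique entirely inside one bag — forcing width ≥ 3. Hence tw(G) = 3 exactly.

Treewidth 3.
One optimal decomposition is:
Bags: B1 = {b, d, g, j}  B2 = {b, d, g, h}  B3 = {b, e, g, h}  B4 = {d, g, h, i}  B5 = {d, f, g, j}  B6 = {c, f, g, j}  B7 = {a, b, g, h}  B8 = {a, b, g, k}
Tree: B1–B2, B2–B3, B2–B4, B1–B5, B5–B6, B3–B7, B7–B8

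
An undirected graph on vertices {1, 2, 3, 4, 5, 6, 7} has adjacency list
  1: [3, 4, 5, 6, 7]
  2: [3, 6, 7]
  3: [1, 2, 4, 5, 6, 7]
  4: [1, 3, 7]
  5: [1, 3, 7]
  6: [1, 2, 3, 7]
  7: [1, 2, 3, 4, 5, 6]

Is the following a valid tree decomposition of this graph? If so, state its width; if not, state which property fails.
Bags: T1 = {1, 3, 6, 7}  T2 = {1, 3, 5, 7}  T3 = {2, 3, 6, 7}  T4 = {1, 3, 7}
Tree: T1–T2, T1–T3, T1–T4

A tree decomposition must satisfy three properties: every vertex lies in some bag; for every edge, both endpoints lie together in some bag; and for every vertex, the bags containing it form a connected subtree. Here vertex 4 appears in no bag, so the decomposition is invalid.

No — vertex 4 appears in no bag.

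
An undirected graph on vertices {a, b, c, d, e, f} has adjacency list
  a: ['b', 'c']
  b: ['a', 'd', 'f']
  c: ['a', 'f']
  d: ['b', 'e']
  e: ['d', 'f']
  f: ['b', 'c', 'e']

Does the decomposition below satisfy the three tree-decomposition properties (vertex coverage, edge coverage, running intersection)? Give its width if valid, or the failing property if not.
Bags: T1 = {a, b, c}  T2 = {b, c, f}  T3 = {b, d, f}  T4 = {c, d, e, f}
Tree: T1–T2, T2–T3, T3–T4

No — bags containing vertex c are not connected in the tree.

A tree decomposition must satisfy three properties: every vertex lies in some bag; for every edge, both endpoints lie together in some bag; and for every vertex, the bags containing it form a connected subtree. Here bags containing vertex c are not connected in the tree, so the decomposition is invalid.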